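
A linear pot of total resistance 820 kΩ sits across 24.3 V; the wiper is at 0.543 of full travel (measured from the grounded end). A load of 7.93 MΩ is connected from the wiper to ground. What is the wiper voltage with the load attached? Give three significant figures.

The wiper splits the pot into (1−α)R = 374.7 kΩ above and αR = 445.3 kΩ below.
Lower section ‖ load = 421.6 kΩ.
V_wiper = 24.3 × 421.6/(374.7 + 421.6) = 12.9 V.

V ≈ 12.9 V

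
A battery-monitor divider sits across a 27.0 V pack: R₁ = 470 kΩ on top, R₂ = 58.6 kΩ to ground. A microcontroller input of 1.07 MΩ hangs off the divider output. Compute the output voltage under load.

V_out ≈ 2.85 V

The load sits in parallel with R₂: R₂‖R_L = (58.6 × 1070) / (58.6 + 1070) = 55.56 kΩ.
V_out = 27.0 × 55.56 / (470 + 55.56) = 27.0 × 55.56/525.6 = 2.85 V.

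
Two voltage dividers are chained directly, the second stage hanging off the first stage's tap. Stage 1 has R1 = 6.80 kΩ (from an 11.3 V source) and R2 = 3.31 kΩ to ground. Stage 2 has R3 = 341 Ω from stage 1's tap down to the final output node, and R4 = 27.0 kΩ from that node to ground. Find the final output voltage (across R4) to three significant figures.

V_out ≈ 3.38 V

Stage 2 presents R3+R4 = 27340 Ω as a load on stage 1's tap.
Stage 1's lower leg becomes R2‖(R3+R4) = 2953 Ω, so V_mid = 11.3 × 2953/9753 = 3.421 V.
Stage 2 is itself unloaded: V_out = V_mid × R4/(R3+R4) = 3.421 × 27000/27340 = 3.38 V.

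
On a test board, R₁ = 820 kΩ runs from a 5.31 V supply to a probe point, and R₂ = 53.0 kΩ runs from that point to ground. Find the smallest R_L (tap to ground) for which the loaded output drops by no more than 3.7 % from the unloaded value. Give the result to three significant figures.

Output resistance R_th = R₁‖R₂ = (820 × 53.0)/873.0 = 49.78 kΩ.
The fractional drop is R_th/(R_th + R_L); requiring this ≤ 0.0370 gives R_L ≥ R_th(1/0.0370 − 1) = 49.78 × 26.03 = 1.30 MΩ.

R_L(min) ≈ 1.30 MΩ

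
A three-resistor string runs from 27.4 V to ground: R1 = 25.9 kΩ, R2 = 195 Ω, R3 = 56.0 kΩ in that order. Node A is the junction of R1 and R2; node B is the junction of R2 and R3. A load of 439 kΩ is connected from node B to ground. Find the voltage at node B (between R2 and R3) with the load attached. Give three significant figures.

At node B, R3 is in parallel with the load: R3‖R_L = 49660 Ω.
Below node A the resistance is R2 + (R3‖R_L) = 49860 Ω, so V_A = 27.4 × 49860/75760 = 18.03 V.
Then V_B = V_A × (R3‖R_L)/(R2 + R3‖R_L) = 18.03 × 49660/49860 = 18.0 V.

V ≈ 18.0 V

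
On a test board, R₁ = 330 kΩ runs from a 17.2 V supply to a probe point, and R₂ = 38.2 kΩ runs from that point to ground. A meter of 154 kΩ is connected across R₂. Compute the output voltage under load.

V_out ≈ 1.46 V

The load sits in parallel with R₂: R₂‖R_L = (38.2 × 154) / (38.2 + 154) = 30.61 kΩ.
V_out = 17.2 × 30.61 / (330 + 30.61) = 17.2 × 30.61/360.6 = 1.46 V.
(Unloaded it would have been 1.78 V.)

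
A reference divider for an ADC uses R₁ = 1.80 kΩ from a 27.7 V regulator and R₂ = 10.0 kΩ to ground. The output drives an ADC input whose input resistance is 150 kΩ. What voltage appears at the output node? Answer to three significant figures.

The load sits in parallel with R₂: R₂‖R_L = (10.0 × 150) / (10.0 + 150) = 9.375 kΩ.
V_out = 27.7 × 9.375 / (1.80 + 9.375) = 27.7 × 9.375/11.18 = 23.2 V.
(Unloaded it would have been 23.5 V.)

V_out ≈ 23.2 V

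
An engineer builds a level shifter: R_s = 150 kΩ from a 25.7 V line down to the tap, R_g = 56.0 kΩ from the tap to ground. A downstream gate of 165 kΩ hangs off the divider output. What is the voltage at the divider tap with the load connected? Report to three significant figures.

The load sits in parallel with R_g: R_g‖R_L = (56.0 × 165) / (56.0 + 165) = 41.81 kΩ.
V_out = 25.7 × 41.81 / (150 + 41.81) = 25.7 × 41.81/191.8 = 5.60 V.
(Unloaded it would have been 6.99 V.)

V_out ≈ 5.60 V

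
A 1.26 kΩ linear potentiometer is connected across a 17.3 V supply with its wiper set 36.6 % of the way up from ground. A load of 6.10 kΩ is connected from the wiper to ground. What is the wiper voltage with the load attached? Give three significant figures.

V ≈ 6.04 V

The wiper splits the pot into (1−α)R = 798.8 Ω above and αR = 461.2 Ω below.
Lower section ‖ load = 428.7 Ω.
V_wiper = 17.3 × 428.7/(798.8 + 428.7) = 6.04 V.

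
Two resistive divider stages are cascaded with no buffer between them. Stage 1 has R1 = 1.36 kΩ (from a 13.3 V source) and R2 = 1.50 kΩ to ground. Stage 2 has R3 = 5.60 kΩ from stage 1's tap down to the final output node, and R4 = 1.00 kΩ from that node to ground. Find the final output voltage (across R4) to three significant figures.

Stage 2 presents R3+R4 = 6.600 kΩ as a load on stage 1's tap.
Stage 1's lower leg becomes R2‖(R3+R4) = 1.222 kΩ, so V_mid = 13.3 × 1.222/2.582 = 6.295 V.
Stage 2 is itself unloaded: V_out = V_mid × R4/(R3+R4) = 6.295 × 1.00/6.600 = 0.954 V.

V_out ≈ 0.954 V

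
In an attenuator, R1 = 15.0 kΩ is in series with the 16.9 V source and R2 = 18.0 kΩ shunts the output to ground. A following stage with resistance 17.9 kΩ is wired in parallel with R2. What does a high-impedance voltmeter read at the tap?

The load sits in parallel with R2: R2‖R_L = (18.0 × 17.9) / (18.0 + 17.9) = 8.975 kΩ.
V_out = 16.9 × 8.975 / (15.0 + 8.975) = 16.9 × 8.975/23.97 = 6.33 V.

V_out ≈ 6.33 V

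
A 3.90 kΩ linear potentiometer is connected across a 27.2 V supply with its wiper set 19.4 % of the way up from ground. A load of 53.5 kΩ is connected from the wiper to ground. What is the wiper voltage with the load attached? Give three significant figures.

V ≈ 5.22 V

The wiper splits the pot into (1−α)R = 3143 Ω above and αR = 756.6 Ω below.
Lower section ‖ load = 746.0 Ω.
V_wiper = 27.2 × 746.0/(3143 + 746.0) = 5.22 V.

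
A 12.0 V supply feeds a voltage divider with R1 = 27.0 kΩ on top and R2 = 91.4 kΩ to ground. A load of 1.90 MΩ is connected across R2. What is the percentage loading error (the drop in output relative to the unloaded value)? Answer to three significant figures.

The divider's output (Thévenin) resistance is R1‖R2 = 20.84 kΩ.
Fractional drop under load = R_th/(R_th + R_L) = 20.84 / (20.84 + 1900) = 0.01085.
So the output falls by 1.09 %.

1.09 %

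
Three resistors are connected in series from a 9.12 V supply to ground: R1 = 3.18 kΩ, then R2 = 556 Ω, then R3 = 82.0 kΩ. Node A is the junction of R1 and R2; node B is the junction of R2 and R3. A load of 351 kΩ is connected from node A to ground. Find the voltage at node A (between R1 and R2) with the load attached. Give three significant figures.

V ≈ 8.71 V

Below node A the series string R2+R3 = 82560 Ω sits in parallel with the 351000 Ω load: 66840 Ω.
V_A = 9.12 × 66840/(3180 + 66840) = 8.71 V.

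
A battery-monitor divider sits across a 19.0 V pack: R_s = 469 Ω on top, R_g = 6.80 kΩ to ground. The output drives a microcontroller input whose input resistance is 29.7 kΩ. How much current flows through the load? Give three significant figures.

R_g‖R_L = 5533 Ω; V_out = 19.0 × 5533/6002 = 17.52 V.
I_L = V_out / R_L = 17.52 / 29.7 kΩ = 0.590 mA.

I_L ≈ 0.590 mA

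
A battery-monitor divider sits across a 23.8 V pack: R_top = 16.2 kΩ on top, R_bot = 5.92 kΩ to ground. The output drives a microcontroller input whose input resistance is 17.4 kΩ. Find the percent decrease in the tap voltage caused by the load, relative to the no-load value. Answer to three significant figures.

19.9 %

Unloaded V = 23.8 × 5.92/22.12 = 6.370 V.
Loaded: R_bot‖R_L = 4.417 kΩ, giving V = 23.8 × 4.417/20.62 = 5.099 V.
Drop = (6.370 − 5.099) / 6.370 = 19.9 %.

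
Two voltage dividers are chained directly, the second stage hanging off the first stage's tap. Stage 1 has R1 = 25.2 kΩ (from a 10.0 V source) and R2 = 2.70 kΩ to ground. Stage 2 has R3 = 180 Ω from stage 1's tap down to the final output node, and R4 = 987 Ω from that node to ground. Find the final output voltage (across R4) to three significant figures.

V_out ≈ 0.265 V

Stage 2 presents R3+R4 = 1167 Ω as a load on stage 1's tap.
Stage 1's lower leg becomes R2‖(R3+R4) = 814.8 Ω, so V_mid = 10.0 × 814.8/26010 = 0.3132 V.
Stage 2 is itself unloaded: V_out = V_mid × R4/(R3+R4) = 0.3132 × 987/1167 = 0.265 V.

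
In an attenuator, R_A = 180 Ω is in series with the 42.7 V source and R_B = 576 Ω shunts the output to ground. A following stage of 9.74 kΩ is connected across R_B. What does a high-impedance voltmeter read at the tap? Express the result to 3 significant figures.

The load sits in parallel with R_B: R_B‖R_L = (576 × 9740) / (576 + 9740) = 543.8 Ω.
V_out = 42.7 × 543.8 / (180 + 543.8) = 42.7 × 543.8/723.8 = 32.1 V.

V_out ≈ 32.1 V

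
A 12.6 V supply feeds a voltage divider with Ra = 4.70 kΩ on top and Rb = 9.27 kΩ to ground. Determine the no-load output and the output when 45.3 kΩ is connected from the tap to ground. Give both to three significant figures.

Open-circuit: V = 12.6 × 9.27/(4.70 + 9.27) = 8.36 V.
With the load, Rb becomes Rb‖R_L = 7.695 kΩ, so V = 12.6 × 7.695/12.40 = 7.82 V.

Unloaded: 8.36 V; loaded: 7.82 V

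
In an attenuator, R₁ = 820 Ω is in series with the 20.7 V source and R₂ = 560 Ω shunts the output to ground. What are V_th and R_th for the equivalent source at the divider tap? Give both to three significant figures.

V_th is the open-circuit tap voltage: 20.7 × 560/(820 + 560) = 8.40 V.
With the supply zeroed, R₁ and R₂ appear in parallel from the tap: R_th = R₁‖R₂ = (820 × 560)/1380 = 333 Ω.

V_th = 8.40 V, R_th = 333 Ω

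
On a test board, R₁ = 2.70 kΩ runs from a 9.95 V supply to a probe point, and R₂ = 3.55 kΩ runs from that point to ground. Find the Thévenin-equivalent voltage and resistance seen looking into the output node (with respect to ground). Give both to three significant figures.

V_th = 5.65 V, R_th = 1.53 kΩ

V_th is the open-circuit tap voltage: 9.95 × 3.55/(2.70 + 3.55) = 5.65 V.
With the supply zeroed, R₁ and R₂ appear in parallel from the tap: R_th = R₁‖R₂ = (2.70 × 3.55)/6.250 = 1.53 kΩ.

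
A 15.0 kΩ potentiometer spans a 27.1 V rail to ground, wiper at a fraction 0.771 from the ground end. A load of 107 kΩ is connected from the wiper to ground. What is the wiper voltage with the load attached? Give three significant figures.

V ≈ 20.4 V

The wiper splits the pot into (1−α)R = 3.435 kΩ above and αR = 11.56 kΩ below.
Lower section ‖ load = 10.44 kΩ.
V_wiper = 27.1 × 10.44/(3.435 + 10.44) = 20.4 V.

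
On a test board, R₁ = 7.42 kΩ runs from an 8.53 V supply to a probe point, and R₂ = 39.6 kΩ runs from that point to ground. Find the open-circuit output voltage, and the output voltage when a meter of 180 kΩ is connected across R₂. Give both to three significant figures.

Unloaded: 7.18 V; loaded: 6.94 V

Open-circuit: V = 8.53 × 39.6/(7.42 + 39.6) = 7.18 V.
With the load, R₂ becomes R₂‖R_L = 32.46 kΩ, so V = 8.53 × 32.46/39.88 = 6.94 V.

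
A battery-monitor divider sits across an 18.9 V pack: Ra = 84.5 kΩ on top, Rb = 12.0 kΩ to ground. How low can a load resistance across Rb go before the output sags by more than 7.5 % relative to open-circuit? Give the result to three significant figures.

R_L(min) ≈ 130 kΩ

Output resistance R_th = Ra‖Rb = (84.5 × 12.0)/96.50 = 10.51 kΩ.
The fractional drop is R_th/(R_th + R_L); requiring this ≤ 0.0750 gives R_L ≥ R_th(1/0.0750 − 1) = 10.51 × 12.33 = 130 kΩ.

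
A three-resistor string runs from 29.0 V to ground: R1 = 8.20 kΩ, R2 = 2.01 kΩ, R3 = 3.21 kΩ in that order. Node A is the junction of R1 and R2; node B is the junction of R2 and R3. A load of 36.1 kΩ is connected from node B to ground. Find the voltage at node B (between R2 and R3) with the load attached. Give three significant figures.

At node B, R3 is in parallel with the load: R3‖R_L = 2.948 kΩ.
Below node A the resistance is R2 + (R3‖R_L) = 4.958 kΩ, so V_A = 29.0 × 4.958/13.16 = 10.93 V.
Then V_B = V_A × (R3‖R_L)/(R2 + R3‖R_L) = 10.93 × 2.948/4.958 = 6.50 V.

V ≈ 6.50 V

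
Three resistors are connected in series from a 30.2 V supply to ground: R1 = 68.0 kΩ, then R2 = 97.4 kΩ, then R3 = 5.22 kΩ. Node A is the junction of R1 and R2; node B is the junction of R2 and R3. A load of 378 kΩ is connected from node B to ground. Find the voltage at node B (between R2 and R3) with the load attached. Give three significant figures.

At node B, R3 is in parallel with the load: R3‖R_L = 5.149 kΩ.
Below node A the resistance is R2 + (R3‖R_L) = 102.5 kΩ, so V_A = 30.2 × 102.5/170.5 = 18.16 V.
Then V_B = V_A × (R3‖R_L)/(R2 + R3‖R_L) = 18.16 × 5.149/102.5 = 0.912 V.

V ≈ 0.912 V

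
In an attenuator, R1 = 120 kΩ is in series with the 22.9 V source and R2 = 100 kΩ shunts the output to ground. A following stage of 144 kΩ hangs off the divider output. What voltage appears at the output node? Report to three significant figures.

The load sits in parallel with R2: R2‖R_L = (100 × 144) / (100 + 144) = 59.02 kΩ.
V_out = 22.9 × 59.02 / (120 + 59.02) = 22.9 × 59.02/179.0 = 7.55 V.
(Unloaded it would have been 10.4 V.)

V_out ≈ 7.55 V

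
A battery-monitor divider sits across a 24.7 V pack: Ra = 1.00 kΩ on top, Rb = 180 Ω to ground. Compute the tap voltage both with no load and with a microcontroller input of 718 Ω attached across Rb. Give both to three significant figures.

Open-circuit: V = 24.7 × 180/(1000 + 180) = 3.77 V.
With the load, Rb becomes Rb‖R_L = 143.9 Ω, so V = 24.7 × 143.9/1144 = 3.11 V.

Unloaded: 3.77 V; loaded: 3.11 V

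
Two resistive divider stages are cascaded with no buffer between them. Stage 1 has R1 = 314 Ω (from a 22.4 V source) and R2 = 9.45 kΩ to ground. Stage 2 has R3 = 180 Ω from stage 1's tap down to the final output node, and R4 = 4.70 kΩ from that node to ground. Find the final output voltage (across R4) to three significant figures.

Stage 2 presents R3+R4 = 4880 Ω as a load on stage 1's tap.
Stage 1's lower leg becomes R2‖(R3+R4) = 3218 Ω, so V_mid = 22.4 × 3218/3532 = 20.41 V.
Stage 2 is itself unloaded: V_out = V_mid × R4/(R3+R4) = 20.41 × 4700/4880 = 19.7 V.

V_out ≈ 19.7 V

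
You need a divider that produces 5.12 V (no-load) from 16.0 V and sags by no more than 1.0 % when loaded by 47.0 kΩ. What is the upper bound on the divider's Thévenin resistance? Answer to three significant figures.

R_th ≤ 475 Ω

Loading drop = R_th/(R_th + R_L) ≤ 0.0100, so R_th ≤ R_L · ε/(1−ε) = 47.0 kΩ × 0.0100/0.9900 = 475 Ω.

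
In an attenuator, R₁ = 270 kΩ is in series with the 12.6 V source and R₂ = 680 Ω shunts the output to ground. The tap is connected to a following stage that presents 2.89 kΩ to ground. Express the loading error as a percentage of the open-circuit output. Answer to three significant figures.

The divider's output (Thévenin) resistance is R₁‖R₂ = 678.3 Ω.
Fractional drop under load = R_th/(R_th + R_L) = 678.3 / (678.3 + 2890) = 0.1901.
So the output falls by 19.0 %.

19.0 %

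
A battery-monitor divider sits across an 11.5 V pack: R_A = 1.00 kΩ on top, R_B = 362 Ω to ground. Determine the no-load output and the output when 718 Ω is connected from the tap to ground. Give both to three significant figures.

Open-circuit: V = 11.5 × 362/(1000 + 362) = 3.06 V.
With the load, R_B becomes R_B‖R_L = 240.7 Ω, so V = 11.5 × 240.7/1241 = 2.23 V.

Unloaded: 3.06 V; loaded: 2.23 V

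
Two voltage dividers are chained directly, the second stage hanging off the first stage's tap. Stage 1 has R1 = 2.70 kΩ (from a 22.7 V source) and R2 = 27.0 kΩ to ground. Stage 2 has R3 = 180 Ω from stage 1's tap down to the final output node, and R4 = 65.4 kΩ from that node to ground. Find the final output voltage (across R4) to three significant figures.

Stage 2 presents R3+R4 = 65580 Ω as a load on stage 1's tap.
Stage 1's lower leg becomes R2‖(R3+R4) = 19130 Ω, so V_mid = 22.7 × 19130/21830 = 19.89 V.
Stage 2 is itself unloaded: V_out = V_mid × R4/(R3+R4) = 19.89 × 65400/65580 = 19.8 V.

V_out ≈ 19.8 V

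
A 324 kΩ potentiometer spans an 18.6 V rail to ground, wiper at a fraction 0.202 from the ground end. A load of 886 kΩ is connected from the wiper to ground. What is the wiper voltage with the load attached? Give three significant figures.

The wiper splits the pot into (1−α)R = 258.6 kΩ above and αR = 65.45 kΩ below.
Lower section ‖ load = 60.95 kΩ.
V_wiper = 18.6 × 60.95/(258.6 + 60.95) = 3.55 V.

V ≈ 3.55 V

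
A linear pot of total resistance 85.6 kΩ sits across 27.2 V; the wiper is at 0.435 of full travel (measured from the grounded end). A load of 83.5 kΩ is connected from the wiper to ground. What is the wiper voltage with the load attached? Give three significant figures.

V ≈ 9.45 V

The wiper splits the pot into (1−α)R = 48.36 kΩ above and αR = 37.24 kΩ below.
Lower section ‖ load = 25.75 kΩ.
V_wiper = 27.2 × 25.75/(48.36 + 25.75) = 9.45 V.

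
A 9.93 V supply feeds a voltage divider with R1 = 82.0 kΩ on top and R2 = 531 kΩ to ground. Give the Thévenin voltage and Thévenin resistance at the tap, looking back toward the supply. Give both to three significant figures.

V_th is the open-circuit tap voltage: 9.93 × 531/(82.0 + 531) = 8.60 V.
With the supply zeroed, R1 and R2 appear in parallel from the tap: R_th = R1‖R2 = (82.0 × 531)/613.0 = 71.0 kΩ.

V_th = 8.60 V, R_th = 71.0 kΩ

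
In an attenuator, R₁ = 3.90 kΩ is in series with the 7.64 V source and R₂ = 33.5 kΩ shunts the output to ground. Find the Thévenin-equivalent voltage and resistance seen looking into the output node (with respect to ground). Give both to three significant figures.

V_th = 6.84 V, R_th = 3.49 kΩ

V_th is the open-circuit tap voltage: 7.64 × 33.5/(3.90 + 33.5) = 6.84 V.
With the supply zeroed, R₁ and R₂ appear in parallel from the tap: R_th = R₁‖R₂ = (3.90 × 33.5)/37.40 = 3.49 kΩ.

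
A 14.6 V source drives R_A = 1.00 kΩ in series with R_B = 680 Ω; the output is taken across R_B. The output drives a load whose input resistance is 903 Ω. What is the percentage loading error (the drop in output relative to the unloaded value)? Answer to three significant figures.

Unloaded V = 14.6 × 680/1680 = 5.910 V.
Loaded: R_B‖R_L = 387.9 Ω, giving V = 14.6 × 387.9/1388 = 4.080 V.
Drop = (5.910 − 4.080) / 5.910 = 31.0 %.

31.0 %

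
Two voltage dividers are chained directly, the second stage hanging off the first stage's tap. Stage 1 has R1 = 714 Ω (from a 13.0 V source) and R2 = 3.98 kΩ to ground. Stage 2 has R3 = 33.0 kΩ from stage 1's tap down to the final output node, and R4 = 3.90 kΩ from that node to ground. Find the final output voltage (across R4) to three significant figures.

V_out ≈ 1.15 V

Stage 2 presents R3+R4 = 36900 Ω as a load on stage 1's tap.
Stage 1's lower leg becomes R2‖(R3+R4) = 3593 Ω, so V_mid = 13.0 × 3593/4307 = 10.84 V.
Stage 2 is itself unloaded: V_out = V_mid × R4/(R3+R4) = 10.84 × 3900/36900 = 1.15 V.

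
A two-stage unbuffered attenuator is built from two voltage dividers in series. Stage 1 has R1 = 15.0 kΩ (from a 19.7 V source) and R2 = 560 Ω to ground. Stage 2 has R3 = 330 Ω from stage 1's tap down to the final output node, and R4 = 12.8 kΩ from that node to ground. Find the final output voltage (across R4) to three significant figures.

V_out ≈ 0.664 V

Stage 2 presents R3+R4 = 13130 Ω as a load on stage 1's tap.
Stage 1's lower leg becomes R2‖(R3+R4) = 537.1 Ω, so V_mid = 19.7 × 537.1/15540 = 0.6810 V.
Stage 2 is itself unloaded: V_out = V_mid × R4/(R3+R4) = 0.6810 × 12800/13130 = 0.664 V.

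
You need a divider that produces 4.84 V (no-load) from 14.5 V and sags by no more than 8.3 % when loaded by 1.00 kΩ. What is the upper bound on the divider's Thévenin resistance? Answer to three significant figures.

Loading drop = R_th/(R_th + R_L) ≤ 0.0830, so R_th ≤ R_L · ε/(1−ε) = 1.00 kΩ × 0.0830/0.9170 = 90.5 Ω.

R_th ≤ 90.5 Ω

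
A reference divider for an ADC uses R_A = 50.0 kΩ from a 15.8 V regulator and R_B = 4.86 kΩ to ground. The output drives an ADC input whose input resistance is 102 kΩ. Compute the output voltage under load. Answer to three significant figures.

V_out ≈ 1.34 V

The load sits in parallel with R_B: R_B‖R_L = (4.86 × 102) / (4.86 + 102) = 4.639 kΩ.
V_out = 15.8 × 4.639 / (50.0 + 4.639) = 15.8 × 4.639/54.64 = 1.34 V.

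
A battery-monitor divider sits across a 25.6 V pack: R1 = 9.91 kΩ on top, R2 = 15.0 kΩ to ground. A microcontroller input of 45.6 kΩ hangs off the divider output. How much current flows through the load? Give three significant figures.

I_L ≈ 0.299 mA

R2‖R_L = 11.29 kΩ; V_out = 25.6 × 11.29/21.20 = 13.63 V.
I_L = V_out / R_L = 13.63 / 45.6 kΩ = 0.299 mA.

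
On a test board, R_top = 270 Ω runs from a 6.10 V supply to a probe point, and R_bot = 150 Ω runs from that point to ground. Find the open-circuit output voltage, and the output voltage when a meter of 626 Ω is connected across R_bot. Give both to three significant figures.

Unloaded: 2.18 V; loaded: 1.89 V

Open-circuit: V = 6.10 × 150/(270 + 150) = 2.18 V.
With the load, R_bot becomes R_bot‖R_L = 121.0 Ω, so V = 6.10 × 121.0/391.0 = 1.89 V.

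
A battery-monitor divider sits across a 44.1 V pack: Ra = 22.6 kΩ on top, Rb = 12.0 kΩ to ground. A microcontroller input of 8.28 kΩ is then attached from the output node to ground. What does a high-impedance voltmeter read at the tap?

V_out ≈ 7.86 V

The load sits in parallel with Rb: Rb‖R_L = (12.0 × 8.28) / (12.0 + 8.28) = 4.899 kΩ.
V_out = 44.1 × 4.899 / (22.6 + 4.899) = 44.1 × 4.899/27.50 = 7.86 V.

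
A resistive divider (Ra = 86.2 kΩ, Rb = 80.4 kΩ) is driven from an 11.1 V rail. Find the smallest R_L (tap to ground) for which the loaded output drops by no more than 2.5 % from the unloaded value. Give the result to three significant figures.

R_L(min) ≈ 1.62 MΩ

Output resistance R_th = Ra‖Rb = (86.2 × 80.4)/166.6 = 41.60 kΩ.
The fractional drop is R_th/(R_th + R_L); requiring this ≤ 0.0250 gives R_L ≥ R_th(1/0.0250 − 1) = 41.60 × 39.00 = 1.62 MΩ.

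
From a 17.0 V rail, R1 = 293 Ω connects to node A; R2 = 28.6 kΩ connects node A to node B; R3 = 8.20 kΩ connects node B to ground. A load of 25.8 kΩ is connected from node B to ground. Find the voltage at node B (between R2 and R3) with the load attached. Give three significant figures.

V ≈ 3.01 V

At node B, R3 is in parallel with the load: R3‖R_L = 6222 Ω.
Below node A the resistance is R2 + (R3‖R_L) = 34820 Ω, so V_A = 17.0 × 34820/35120 = 16.86 V.
Then V_B = V_A × (R3‖R_L)/(R2 + R3‖R_L) = 16.86 × 6222/34820 = 3.01 V.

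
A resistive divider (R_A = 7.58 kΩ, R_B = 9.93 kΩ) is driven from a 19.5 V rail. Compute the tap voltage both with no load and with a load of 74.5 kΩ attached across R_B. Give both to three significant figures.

Open-circuit: V = 19.5 × 9.93/(7.58 + 9.93) = 11.1 V.
With the load, R_B becomes R_B‖R_L = 8.762 kΩ, so V = 19.5 × 8.762/16.34 = 10.5 V.

Unloaded: 11.1 V; loaded: 10.5 V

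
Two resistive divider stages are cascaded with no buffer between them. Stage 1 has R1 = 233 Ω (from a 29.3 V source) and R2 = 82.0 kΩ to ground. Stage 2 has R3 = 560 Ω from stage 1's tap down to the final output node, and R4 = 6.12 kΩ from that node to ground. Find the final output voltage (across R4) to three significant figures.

Stage 2 presents R3+R4 = 6680 Ω as a load on stage 1's tap.
Stage 1's lower leg becomes R2‖(R3+R4) = 6177 Ω, so V_mid = 29.3 × 6177/6410 = 28.23 V.
Stage 2 is itself unloaded: V_out = V_mid × R4/(R3+R4) = 28.23 × 6120/6680 = 25.9 V.

V_out ≈ 25.9 V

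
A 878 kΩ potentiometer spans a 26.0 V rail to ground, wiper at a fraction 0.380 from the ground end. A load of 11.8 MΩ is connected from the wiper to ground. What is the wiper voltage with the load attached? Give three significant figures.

The wiper splits the pot into (1−α)R = 544.4 kΩ above and αR = 333.6 kΩ below.
Lower section ‖ load = 324.5 kΩ.
V_wiper = 26.0 × 324.5/(544.4 + 324.5) = 9.71 V.

V ≈ 9.71 V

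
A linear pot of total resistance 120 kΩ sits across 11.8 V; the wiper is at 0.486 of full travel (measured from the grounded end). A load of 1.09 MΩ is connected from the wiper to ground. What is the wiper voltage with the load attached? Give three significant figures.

V ≈ 5.58 V

The wiper splits the pot into (1−α)R = 61.68 kΩ above and αR = 58.32 kΩ below.
Lower section ‖ load = 55.36 kΩ.
V_wiper = 11.8 × 55.36/(61.68 + 55.36) = 5.58 V.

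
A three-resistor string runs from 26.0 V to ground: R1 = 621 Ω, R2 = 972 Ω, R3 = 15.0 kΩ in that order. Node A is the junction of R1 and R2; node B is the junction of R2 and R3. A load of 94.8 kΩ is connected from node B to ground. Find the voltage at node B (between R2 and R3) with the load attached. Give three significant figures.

At node B, R3 is in parallel with the load: R3‖R_L = 12950 Ω.
Below node A the resistance is R2 + (R3‖R_L) = 13920 Ω, so V_A = 26.0 × 13920/14540 = 24.89 V.
Then V_B = V_A × (R3‖R_L)/(R2 + R3‖R_L) = 24.89 × 12950/13920 = 23.2 V.

V ≈ 23.2 V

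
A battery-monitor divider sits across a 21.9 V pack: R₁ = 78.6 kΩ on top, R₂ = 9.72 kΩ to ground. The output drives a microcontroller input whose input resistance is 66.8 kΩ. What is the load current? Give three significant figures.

I_L ≈ 0.0319 mA

R₂‖R_L = 8.485 kΩ; V_out = 21.9 × 8.485/87.09 = 2.134 V.
I_L = V_out / R_L = 2.134 / 66.8 kΩ = 0.0319 mA.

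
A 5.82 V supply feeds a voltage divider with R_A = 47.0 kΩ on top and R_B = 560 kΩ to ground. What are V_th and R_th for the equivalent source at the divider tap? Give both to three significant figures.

V_th = 5.37 V, R_th = 43.4 kΩ

V_th is the open-circuit tap voltage: 5.82 × 560/(47.0 + 560) = 5.37 V.
With the supply zeroed, R_A and R_B appear in parallel from the tap: R_th = R_A‖R_B = (47.0 × 560)/607.0 = 43.4 kΩ.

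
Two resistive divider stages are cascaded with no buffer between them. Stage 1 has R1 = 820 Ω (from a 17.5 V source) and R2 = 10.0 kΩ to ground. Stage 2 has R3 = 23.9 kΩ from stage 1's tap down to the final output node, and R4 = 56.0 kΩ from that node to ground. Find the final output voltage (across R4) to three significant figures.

V_out ≈ 11.2 V

Stage 2 presents R3+R4 = 79900 Ω as a load on stage 1's tap.
Stage 1's lower leg becomes R2‖(R3+R4) = 8888 Ω, so V_mid = 17.5 × 8888/9708 = 16.02 V.
Stage 2 is itself unloaded: V_out = V_mid × R4/(R3+R4) = 16.02 × 56000/79900 = 11.2 V.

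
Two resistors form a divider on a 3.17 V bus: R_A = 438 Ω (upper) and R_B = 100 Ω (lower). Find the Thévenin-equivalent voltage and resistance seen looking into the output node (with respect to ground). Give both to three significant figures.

V_th = 0.589 V, R_th = 81.4 Ω

V_th is the open-circuit tap voltage: 3.17 × 100/(438 + 100) = 0.589 V.
With the supply zeroed, R_A and R_B appear in parallel from the tap: R_th = R_A‖R_B = (438 × 100)/538.0 = 81.4 Ω.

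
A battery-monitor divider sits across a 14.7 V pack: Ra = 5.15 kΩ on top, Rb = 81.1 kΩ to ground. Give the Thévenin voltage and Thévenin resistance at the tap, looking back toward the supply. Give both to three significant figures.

V_th is the open-circuit tap voltage: 14.7 × 81.1/(5.15 + 81.1) = 13.8 V.
With the supply zeroed, Ra and Rb appear in parallel from the tap: R_th = Ra‖Rb = (5.15 × 81.1)/86.25 = 4.84 kΩ.

V_th = 13.8 V, R_th = 4.84 kΩ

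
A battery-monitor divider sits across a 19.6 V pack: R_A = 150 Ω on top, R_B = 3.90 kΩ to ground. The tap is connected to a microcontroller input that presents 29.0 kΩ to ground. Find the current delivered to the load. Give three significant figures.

R_B‖R_L = 3438 Ω; V_out = 19.6 × 3438/3588 = 18.78 V.
I_L = V_out / R_L = 18.78 / 29.0 kΩ = 0.648 mA.

I_L ≈ 0.648 mA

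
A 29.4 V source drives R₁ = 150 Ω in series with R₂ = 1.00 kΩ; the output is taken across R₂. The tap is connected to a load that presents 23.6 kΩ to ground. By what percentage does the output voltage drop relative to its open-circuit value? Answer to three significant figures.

0.550 %

The divider's output (Thévenin) resistance is R₁‖R₂ = 130.4 Ω.
Fractional drop under load = R_th/(R_th + R_L) = 130.4 / (130.4 + 23600) = 0.005497.
So the output falls by 0.550 %.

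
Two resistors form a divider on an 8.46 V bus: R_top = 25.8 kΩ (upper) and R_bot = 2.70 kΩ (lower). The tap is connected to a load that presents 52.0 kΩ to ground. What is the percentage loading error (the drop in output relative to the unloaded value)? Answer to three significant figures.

4.49 %

The divider's output (Thévenin) resistance is R_top‖R_bot = 2.444 kΩ.
Fractional drop under load = R_th/(R_th + R_L) = 2.444 / (2.444 + 52.0) = 0.04489.
So the output falls by 4.49 %.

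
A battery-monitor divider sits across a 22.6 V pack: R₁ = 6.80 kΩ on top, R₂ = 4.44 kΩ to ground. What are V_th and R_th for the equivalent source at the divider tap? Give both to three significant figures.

V_th = 8.93 V, R_th = 2.69 kΩ

V_th is the open-circuit tap voltage: 22.6 × 4.44/(6.80 + 4.44) = 8.93 V.
With the supply zeroed, R₁ and R₂ appear in parallel from the tap: R_th = R₁‖R₂ = (6.80 × 4.44)/11.24 = 2.69 kΩ.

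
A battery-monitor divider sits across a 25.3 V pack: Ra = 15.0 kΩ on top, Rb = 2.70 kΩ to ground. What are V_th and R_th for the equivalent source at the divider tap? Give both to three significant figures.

V_th is the open-circuit tap voltage: 25.3 × 2.70/(15.0 + 2.70) = 3.86 V.
With the supply zeroed, Ra and Rb appear in parallel from the tap: R_th = Ra‖Rb = (15.0 × 2.70)/17.70 = 2.29 kΩ.

V_th = 3.86 V, R_th = 2.29 kΩ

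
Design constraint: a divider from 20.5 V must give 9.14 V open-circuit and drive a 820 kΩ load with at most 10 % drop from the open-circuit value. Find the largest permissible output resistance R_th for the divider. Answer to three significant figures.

R_th ≤ 91.1 kΩ

Loading drop = R_th/(R_th + R_L) ≤ 0.100, so R_th ≤ R_L · ε/(1−ε) = 820 kΩ × 0.100/0.9000 = 91.1 kΩ.
(Any R1, R2 with R2/(R1+R2) = 0.446 and R1‖R2 ≤ 91.1 kΩ will meet the spec.)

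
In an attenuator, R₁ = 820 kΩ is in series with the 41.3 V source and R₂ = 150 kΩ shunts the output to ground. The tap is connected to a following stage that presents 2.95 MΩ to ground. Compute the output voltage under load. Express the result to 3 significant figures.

V_out ≈ 6.12 V

The load sits in parallel with R₂: R₂‖R_L = (150 × 2950) / (150 + 2950) = 142.7 kΩ.
V_out = 41.3 × 142.7 / (820 + 142.7) = 41.3 × 142.7/962.7 = 6.12 V.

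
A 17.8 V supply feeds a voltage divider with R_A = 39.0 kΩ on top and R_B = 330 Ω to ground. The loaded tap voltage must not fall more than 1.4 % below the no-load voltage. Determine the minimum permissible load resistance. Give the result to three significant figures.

R_L(min) ≈ 23.0 kΩ

Output resistance R_th = R_A‖R_B = (39000 × 330)/39330 = 327.2 Ω.
The fractional drop is R_th/(R_th + R_L); requiring this ≤ 0.0140 gives R_L ≥ R_th(1/0.0140 − 1) = 327.2 × 70.43 = 23.0 kΩ.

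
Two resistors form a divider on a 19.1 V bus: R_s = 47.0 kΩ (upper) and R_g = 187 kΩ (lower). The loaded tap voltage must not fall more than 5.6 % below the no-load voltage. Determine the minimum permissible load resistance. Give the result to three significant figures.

R_L(min) ≈ 633 kΩ

Output resistance R_th = R_s‖R_g = (47.0 × 187)/234.0 = 37.56 kΩ.
The fractional drop is R_th/(R_th + R_L); requiring this ≤ 0.0560 gives R_L ≥ R_th(1/0.0560 − 1) = 37.56 × 16.86 = 633 kΩ.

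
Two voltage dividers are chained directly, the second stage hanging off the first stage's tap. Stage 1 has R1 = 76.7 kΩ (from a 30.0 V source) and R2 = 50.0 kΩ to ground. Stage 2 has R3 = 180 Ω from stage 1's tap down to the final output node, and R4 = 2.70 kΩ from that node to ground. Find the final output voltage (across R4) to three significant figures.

Stage 2 presents R3+R4 = 2880 Ω as a load on stage 1's tap.
Stage 1's lower leg becomes R2‖(R3+R4) = 2723 Ω, so V_mid = 30.0 × 2723/79420 = 1.029 V.
Stage 2 is itself unloaded: V_out = V_mid × R4/(R3+R4) = 1.029 × 2700/2880 = 0.964 V.

V_out ≈ 0.964 V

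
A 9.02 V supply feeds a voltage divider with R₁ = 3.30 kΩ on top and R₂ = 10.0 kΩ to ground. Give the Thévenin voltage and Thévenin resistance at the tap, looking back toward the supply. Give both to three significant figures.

V_th is the open-circuit tap voltage: 9.02 × 10.0/(3.30 + 10.0) = 6.78 V.
With the supply zeroed, R₁ and R₂ appear in parallel from the tap: R_th = R₁‖R₂ = (3.30 × 10.0)/13.30 = 2.48 kΩ.

V_th = 6.78 V, R_th = 2.48 kΩ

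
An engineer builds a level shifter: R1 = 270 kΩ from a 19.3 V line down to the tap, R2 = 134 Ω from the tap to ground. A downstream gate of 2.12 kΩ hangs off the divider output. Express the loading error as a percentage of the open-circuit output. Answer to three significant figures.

5.94 %

The divider's output (Thévenin) resistance is R1‖R2 = 133.9 Ω.
Fractional drop under load = R_th/(R_th + R_L) = 133.9 / (133.9 + 2120) = 0.05942.
So the output falls by 5.94 %.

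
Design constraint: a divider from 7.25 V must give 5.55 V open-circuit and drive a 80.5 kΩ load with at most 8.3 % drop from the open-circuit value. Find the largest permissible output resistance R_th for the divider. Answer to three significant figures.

R_th ≤ 7.29 kΩ

Loading drop = R_th/(R_th + R_L) ≤ 0.0830, so R_th ≤ R_L · ε/(1−ε) = 80.5 kΩ × 0.0830/0.9170 = 7.29 kΩ.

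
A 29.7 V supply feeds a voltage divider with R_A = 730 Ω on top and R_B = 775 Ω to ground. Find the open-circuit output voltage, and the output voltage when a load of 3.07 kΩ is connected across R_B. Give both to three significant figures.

Open-circuit: V = 29.7 × 775/(730 + 775) = 15.3 V.
With the load, R_B becomes R_B‖R_L = 618.8 Ω, so V = 29.7 × 618.8/1349 = 13.6 V.

Unloaded: 15.3 V; loaded: 13.6 V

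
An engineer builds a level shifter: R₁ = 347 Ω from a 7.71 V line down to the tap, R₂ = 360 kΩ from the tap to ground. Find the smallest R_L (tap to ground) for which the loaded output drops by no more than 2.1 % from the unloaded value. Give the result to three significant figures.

R_L(min) ≈ 16.2 kΩ

Output resistance R_th = R₁‖R₂ = (347 × 360000)/360300 = 346.7 Ω.
The fractional drop is R_th/(R_th + R_L); requiring this ≤ 0.0210 gives R_L ≥ R_th(1/0.0210 − 1) = 346.7 × 46.62 = 16.2 kΩ.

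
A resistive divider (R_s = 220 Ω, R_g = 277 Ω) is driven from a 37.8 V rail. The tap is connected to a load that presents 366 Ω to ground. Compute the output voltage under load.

V_out ≈ 15.8 V

The load sits in parallel with R_g: R_g‖R_L = (277 × 366) / (277 + 366) = 157.7 Ω.
V_out = 37.8 × 157.7 / (220 + 157.7) = 37.8 × 157.7/377.7 = 15.8 V.
(Unloaded it would have been 21.1 V.)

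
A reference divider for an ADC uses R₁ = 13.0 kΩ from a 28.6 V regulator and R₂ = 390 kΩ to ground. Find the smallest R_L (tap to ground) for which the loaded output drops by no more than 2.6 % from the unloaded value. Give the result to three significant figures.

R_L(min) ≈ 471 kΩ

Output resistance R_th = R₁‖R₂ = (13.0 × 390)/403.0 = 12.58 kΩ.
The fractional drop is R_th/(R_th + R_L); requiring this ≤ 0.0260 gives R_L ≥ R_th(1/0.0260 − 1) = 12.58 × 37.46 = 471 kΩ.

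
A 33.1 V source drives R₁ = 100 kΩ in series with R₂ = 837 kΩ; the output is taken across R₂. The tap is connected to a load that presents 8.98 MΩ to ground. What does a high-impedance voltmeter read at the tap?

V_out ≈ 29.3 V

The load sits in parallel with R₂: R₂‖R_L = (837 × 8980) / (837 + 8980) = 765.6 kΩ.
V_out = 33.1 × 765.6 / (100 + 765.6) = 33.1 × 765.6/865.6 = 29.3 V.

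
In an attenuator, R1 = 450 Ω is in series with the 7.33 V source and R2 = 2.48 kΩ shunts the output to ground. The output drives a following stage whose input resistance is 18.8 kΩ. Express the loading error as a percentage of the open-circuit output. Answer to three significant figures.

The divider's output (Thévenin) resistance is R1‖R2 = 380.9 Ω.
Fractional drop under load = R_th/(R_th + R_L) = 380.9 / (380.9 + 18800) = 0.01986.
So the output falls by 1.99 %.

1.99 %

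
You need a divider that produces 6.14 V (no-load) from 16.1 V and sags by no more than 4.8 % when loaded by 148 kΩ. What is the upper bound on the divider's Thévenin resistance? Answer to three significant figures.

R_th ≤ 7.46 kΩ

Loading drop = R_th/(R_th + R_L) ≤ 0.0480, so R_th ≤ R_L · ε/(1−ε) = 148 kΩ × 0.0480/0.9520 = 7.46 kΩ.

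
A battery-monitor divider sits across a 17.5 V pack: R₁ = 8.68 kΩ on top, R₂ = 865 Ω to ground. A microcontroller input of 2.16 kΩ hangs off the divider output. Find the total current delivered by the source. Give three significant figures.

I ≈ 1.88 mA

R₂‖R_L = 617.7 Ω, so the source sees R₁ + R₂‖R_L = 9298 Ω.
I = 17.5 V / 9298 Ω = 1.88 mA.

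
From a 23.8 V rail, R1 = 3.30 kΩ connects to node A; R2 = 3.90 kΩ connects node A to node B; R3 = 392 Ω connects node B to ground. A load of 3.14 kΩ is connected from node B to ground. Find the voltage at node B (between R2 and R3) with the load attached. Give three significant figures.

At node B, R3 is in parallel with the load: R3‖R_L = 348.5 Ω.
Below node A the resistance is R2 + (R3‖R_L) = 4248 Ω, so V_A = 23.8 × 4248/7548 = 13.40 V.
Then V_B = V_A × (R3‖R_L)/(R2 + R3‖R_L) = 13.40 × 348.5/4248 = 1.10 V.

V ≈ 1.10 V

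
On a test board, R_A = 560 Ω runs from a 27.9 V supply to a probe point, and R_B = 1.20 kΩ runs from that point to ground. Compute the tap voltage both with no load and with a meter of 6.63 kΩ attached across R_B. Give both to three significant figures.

Open-circuit: V = 27.9 × 1200/(560 + 1200) = 19.0 V.
With the load, R_B becomes R_B‖R_L = 1016 Ω, so V = 27.9 × 1016/1576 = 18.0 V.

Unloaded: 19.0 V; loaded: 18.0 V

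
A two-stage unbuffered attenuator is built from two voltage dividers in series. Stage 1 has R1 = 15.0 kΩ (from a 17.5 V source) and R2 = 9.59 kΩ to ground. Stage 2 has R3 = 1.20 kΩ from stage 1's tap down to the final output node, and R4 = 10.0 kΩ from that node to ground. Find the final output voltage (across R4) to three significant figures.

V_out ≈ 4.00 V

Stage 2 presents R3+R4 = 11.20 kΩ as a load on stage 1's tap.
Stage 1's lower leg becomes R2‖(R3+R4) = 5.166 kΩ, so V_mid = 17.5 × 5.166/20.17 = 4.483 V.
Stage 2 is itself unloaded: V_out = V_mid × R4/(R3+R4) = 4.483 × 10.0/11.20 = 4.00 V.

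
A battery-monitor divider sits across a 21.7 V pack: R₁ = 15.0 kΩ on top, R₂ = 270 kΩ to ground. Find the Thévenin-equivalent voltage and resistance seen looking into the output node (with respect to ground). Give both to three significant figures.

V_th = 20.6 V, R_th = 14.2 kΩ

V_th is the open-circuit tap voltage: 21.7 × 270/(15.0 + 270) = 20.6 V.
With the supply zeroed, R₁ and R₂ appear in parallel from the tap: R_th = R₁‖R₂ = (15.0 × 270)/285.0 = 14.2 kΩ.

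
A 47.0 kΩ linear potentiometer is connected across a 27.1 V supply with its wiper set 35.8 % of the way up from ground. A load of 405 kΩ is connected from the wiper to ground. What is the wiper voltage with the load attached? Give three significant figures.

V ≈ 9.45 V

The wiper splits the pot into (1−α)R = 30.17 kΩ above and αR = 16.83 kΩ below.
Lower section ‖ load = 16.15 kΩ.
V_wiper = 27.1 × 16.15/(30.17 + 16.15) = 9.45 V.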